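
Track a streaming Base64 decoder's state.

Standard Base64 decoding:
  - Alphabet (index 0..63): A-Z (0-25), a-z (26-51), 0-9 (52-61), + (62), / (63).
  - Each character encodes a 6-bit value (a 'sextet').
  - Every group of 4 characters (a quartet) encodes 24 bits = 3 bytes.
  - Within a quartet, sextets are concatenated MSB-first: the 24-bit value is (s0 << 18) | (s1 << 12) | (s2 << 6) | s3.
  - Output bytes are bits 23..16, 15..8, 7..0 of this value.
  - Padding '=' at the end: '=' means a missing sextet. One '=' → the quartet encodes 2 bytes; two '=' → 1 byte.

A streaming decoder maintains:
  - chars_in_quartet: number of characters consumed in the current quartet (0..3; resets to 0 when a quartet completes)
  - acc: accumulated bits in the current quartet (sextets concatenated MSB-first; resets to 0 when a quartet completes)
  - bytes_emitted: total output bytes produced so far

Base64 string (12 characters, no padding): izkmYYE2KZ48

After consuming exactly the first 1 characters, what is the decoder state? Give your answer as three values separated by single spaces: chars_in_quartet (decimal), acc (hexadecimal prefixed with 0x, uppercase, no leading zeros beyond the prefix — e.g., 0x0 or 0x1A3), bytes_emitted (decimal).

Answer: 1 0x22 0

Derivation:
After char 0 ('i'=34): chars_in_quartet=1 acc=0x22 bytes_emitted=0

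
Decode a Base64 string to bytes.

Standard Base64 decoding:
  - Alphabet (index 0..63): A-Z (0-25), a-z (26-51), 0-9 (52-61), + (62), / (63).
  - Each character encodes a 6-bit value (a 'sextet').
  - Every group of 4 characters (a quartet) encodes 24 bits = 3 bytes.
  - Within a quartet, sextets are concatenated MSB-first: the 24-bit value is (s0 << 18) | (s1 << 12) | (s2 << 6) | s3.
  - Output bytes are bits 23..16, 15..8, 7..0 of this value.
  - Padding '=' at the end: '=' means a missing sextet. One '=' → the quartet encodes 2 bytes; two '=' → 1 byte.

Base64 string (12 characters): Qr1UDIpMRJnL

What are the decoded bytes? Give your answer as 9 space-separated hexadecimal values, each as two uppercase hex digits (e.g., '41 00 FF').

Answer: 42 BD 54 0C 8A 4C 44 99 CB

Derivation:
After char 0 ('Q'=16): chars_in_quartet=1 acc=0x10 bytes_emitted=0
After char 1 ('r'=43): chars_in_quartet=2 acc=0x42B bytes_emitted=0
After char 2 ('1'=53): chars_in_quartet=3 acc=0x10AF5 bytes_emitted=0
After char 3 ('U'=20): chars_in_quartet=4 acc=0x42BD54 -> emit 42 BD 54, reset; bytes_emitted=3
After char 4 ('D'=3): chars_in_quartet=1 acc=0x3 bytes_emitted=3
After char 5 ('I'=8): chars_in_quartet=2 acc=0xC8 bytes_emitted=3
After char 6 ('p'=41): chars_in_quartet=3 acc=0x3229 bytes_emitted=3
After char 7 ('M'=12): chars_in_quartet=4 acc=0xC8A4C -> emit 0C 8A 4C, reset; bytes_emitted=6
After char 8 ('R'=17): chars_in_quartet=1 acc=0x11 bytes_emitted=6
After char 9 ('J'=9): chars_in_quartet=2 acc=0x449 bytes_emitted=6
After char 10 ('n'=39): chars_in_quartet=3 acc=0x11267 bytes_emitted=6
After char 11 ('L'=11): chars_in_quartet=4 acc=0x4499CB -> emit 44 99 CB, reset; bytes_emitted=9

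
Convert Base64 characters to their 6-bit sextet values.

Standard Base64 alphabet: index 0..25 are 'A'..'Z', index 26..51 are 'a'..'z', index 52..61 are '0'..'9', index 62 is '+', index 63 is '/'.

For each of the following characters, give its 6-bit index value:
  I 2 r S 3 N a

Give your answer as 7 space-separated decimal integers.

Answer: 8 54 43 18 55 13 26

Derivation:
'I': A..Z range, ord('I') − ord('A') = 8
'2': 0..9 range, 52 + ord('2') − ord('0') = 54
'r': a..z range, 26 + ord('r') − ord('a') = 43
'S': A..Z range, ord('S') − ord('A') = 18
'3': 0..9 range, 52 + ord('3') − ord('0') = 55
'N': A..Z range, ord('N') − ord('A') = 13
'a': a..z range, 26 + ord('a') − ord('a') = 26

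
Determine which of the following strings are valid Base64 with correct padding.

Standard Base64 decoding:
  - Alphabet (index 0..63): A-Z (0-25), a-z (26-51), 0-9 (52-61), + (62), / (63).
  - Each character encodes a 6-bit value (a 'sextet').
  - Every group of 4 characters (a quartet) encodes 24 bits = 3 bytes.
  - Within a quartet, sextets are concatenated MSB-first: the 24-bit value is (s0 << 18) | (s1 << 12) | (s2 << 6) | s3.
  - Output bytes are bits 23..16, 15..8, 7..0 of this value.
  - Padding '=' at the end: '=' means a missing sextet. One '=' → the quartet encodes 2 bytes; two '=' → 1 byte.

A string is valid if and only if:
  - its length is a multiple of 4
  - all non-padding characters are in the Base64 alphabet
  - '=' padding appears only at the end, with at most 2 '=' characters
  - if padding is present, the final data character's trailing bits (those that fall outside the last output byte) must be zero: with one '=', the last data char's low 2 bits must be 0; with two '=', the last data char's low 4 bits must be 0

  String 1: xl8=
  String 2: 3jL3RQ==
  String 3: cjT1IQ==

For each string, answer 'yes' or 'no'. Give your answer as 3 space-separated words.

Answer: yes yes yes

Derivation:
String 1: 'xl8=' → valid
String 2: '3jL3RQ==' → valid
String 3: 'cjT1IQ==' → valid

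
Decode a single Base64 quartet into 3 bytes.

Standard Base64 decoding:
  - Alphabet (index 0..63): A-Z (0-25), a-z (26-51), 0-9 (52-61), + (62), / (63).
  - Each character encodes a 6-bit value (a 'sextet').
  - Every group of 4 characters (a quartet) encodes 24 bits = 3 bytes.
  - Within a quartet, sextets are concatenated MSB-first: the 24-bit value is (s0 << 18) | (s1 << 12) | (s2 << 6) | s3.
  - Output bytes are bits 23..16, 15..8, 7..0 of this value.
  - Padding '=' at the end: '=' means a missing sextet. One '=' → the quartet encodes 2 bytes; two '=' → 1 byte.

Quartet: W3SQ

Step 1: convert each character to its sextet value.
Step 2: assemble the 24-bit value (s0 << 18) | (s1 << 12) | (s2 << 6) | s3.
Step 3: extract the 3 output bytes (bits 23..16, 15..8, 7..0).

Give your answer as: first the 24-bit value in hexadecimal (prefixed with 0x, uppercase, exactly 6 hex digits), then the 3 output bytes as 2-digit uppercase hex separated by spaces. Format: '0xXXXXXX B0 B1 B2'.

Sextets: W=22, 3=55, S=18, Q=16
24-bit: (22<<18) | (55<<12) | (18<<6) | 16
      = 0x580000 | 0x037000 | 0x000480 | 0x000010
      = 0x5B7490
Bytes: (v>>16)&0xFF=5B, (v>>8)&0xFF=74, v&0xFF=90

Answer: 0x5B7490 5B 74 90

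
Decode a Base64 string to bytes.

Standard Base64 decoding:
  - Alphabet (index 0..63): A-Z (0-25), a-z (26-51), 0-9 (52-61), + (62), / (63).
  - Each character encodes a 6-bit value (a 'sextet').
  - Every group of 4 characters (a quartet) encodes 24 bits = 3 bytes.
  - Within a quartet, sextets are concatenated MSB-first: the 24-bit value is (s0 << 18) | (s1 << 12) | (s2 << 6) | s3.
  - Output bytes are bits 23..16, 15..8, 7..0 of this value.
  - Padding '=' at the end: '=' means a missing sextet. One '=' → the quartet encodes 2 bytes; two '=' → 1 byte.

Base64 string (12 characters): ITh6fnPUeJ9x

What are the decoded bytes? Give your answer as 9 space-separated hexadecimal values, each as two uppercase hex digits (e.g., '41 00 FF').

Answer: 21 38 7A 7E 73 D4 78 9F 71

Derivation:
After char 0 ('I'=8): chars_in_quartet=1 acc=0x8 bytes_emitted=0
After char 1 ('T'=19): chars_in_quartet=2 acc=0x213 bytes_emitted=0
After char 2 ('h'=33): chars_in_quartet=3 acc=0x84E1 bytes_emitted=0
After char 3 ('6'=58): chars_in_quartet=4 acc=0x21387A -> emit 21 38 7A, reset; bytes_emitted=3
After char 4 ('f'=31): chars_in_quartet=1 acc=0x1F bytes_emitted=3
After char 5 ('n'=39): chars_in_quartet=2 acc=0x7E7 bytes_emitted=3
After char 6 ('P'=15): chars_in_quartet=3 acc=0x1F9CF bytes_emitted=3
After char 7 ('U'=20): chars_in_quartet=4 acc=0x7E73D4 -> emit 7E 73 D4, reset; bytes_emitted=6
After char 8 ('e'=30): chars_in_quartet=1 acc=0x1E bytes_emitted=6
After char 9 ('J'=9): chars_in_quartet=2 acc=0x789 bytes_emitted=6
After char 10 ('9'=61): chars_in_quartet=3 acc=0x1E27D bytes_emitted=6
After char 11 ('x'=49): chars_in_quartet=4 acc=0x789F71 -> emit 78 9F 71, reset; bytes_emitted=9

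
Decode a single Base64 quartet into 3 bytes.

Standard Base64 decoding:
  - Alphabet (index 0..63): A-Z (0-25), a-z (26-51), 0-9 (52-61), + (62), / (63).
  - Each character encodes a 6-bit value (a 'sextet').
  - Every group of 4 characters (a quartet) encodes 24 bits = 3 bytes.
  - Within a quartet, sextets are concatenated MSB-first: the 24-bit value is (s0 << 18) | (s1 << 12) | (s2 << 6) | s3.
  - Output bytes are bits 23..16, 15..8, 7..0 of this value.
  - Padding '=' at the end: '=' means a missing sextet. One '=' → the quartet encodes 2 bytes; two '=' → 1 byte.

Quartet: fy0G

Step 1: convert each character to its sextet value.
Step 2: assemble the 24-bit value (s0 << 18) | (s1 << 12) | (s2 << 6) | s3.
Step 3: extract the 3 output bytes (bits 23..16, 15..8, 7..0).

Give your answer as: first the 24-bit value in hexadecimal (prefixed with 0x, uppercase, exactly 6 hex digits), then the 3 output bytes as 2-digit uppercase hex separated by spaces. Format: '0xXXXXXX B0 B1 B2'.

Sextets: f=31, y=50, 0=52, G=6
24-bit: (31<<18) | (50<<12) | (52<<6) | 6
      = 0x7C0000 | 0x032000 | 0x000D00 | 0x000006
      = 0x7F2D06
Bytes: (v>>16)&0xFF=7F, (v>>8)&0xFF=2D, v&0xFF=06

Answer: 0x7F2D06 7F 2D 06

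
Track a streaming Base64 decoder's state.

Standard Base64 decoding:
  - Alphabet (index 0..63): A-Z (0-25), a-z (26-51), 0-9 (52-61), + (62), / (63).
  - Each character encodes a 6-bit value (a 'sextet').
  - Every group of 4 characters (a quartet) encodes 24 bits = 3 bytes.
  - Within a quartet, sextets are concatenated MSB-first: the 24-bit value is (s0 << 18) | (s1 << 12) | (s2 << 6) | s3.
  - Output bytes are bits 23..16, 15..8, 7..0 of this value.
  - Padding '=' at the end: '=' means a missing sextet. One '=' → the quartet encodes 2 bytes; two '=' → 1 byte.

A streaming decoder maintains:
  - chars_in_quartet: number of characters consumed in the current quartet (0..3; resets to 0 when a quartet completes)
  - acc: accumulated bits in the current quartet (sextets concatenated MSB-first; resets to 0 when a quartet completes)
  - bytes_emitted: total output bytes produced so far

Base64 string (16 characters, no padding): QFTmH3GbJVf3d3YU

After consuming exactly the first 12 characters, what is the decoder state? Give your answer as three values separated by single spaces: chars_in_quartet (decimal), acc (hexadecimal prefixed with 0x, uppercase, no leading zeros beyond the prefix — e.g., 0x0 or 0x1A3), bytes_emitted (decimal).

After char 0 ('Q'=16): chars_in_quartet=1 acc=0x10 bytes_emitted=0
After char 1 ('F'=5): chars_in_quartet=2 acc=0x405 bytes_emitted=0
After char 2 ('T'=19): chars_in_quartet=3 acc=0x10153 bytes_emitted=0
After char 3 ('m'=38): chars_in_quartet=4 acc=0x4054E6 -> emit 40 54 E6, reset; bytes_emitted=3
After char 4 ('H'=7): chars_in_quartet=1 acc=0x7 bytes_emitted=3
After char 5 ('3'=55): chars_in_quartet=2 acc=0x1F7 bytes_emitted=3
After char 6 ('G'=6): chars_in_quartet=3 acc=0x7DC6 bytes_emitted=3
After char 7 ('b'=27): chars_in_quartet=4 acc=0x1F719B -> emit 1F 71 9B, reset; bytes_emitted=6
After char 8 ('J'=9): chars_in_quartet=1 acc=0x9 bytes_emitted=6
After char 9 ('V'=21): chars_in_quartet=2 acc=0x255 bytes_emitted=6
After char 10 ('f'=31): chars_in_quartet=3 acc=0x955F bytes_emitted=6
After char 11 ('3'=55): chars_in_quartet=4 acc=0x2557F7 -> emit 25 57 F7, reset; bytes_emitted=9

Answer: 0 0x0 9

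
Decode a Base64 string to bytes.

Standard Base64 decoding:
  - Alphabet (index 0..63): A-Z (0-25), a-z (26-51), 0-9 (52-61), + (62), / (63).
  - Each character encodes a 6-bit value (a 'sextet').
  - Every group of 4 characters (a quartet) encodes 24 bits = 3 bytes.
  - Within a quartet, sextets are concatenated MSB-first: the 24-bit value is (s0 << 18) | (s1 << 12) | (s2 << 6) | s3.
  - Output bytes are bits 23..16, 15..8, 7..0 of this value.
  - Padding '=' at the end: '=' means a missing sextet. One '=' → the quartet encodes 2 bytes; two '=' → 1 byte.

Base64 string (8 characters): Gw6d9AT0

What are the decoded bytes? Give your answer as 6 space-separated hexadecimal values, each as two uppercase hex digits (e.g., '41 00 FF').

After char 0 ('G'=6): chars_in_quartet=1 acc=0x6 bytes_emitted=0
After char 1 ('w'=48): chars_in_quartet=2 acc=0x1B0 bytes_emitted=0
After char 2 ('6'=58): chars_in_quartet=3 acc=0x6C3A bytes_emitted=0
After char 3 ('d'=29): chars_in_quartet=4 acc=0x1B0E9D -> emit 1B 0E 9D, reset; bytes_emitted=3
After char 4 ('9'=61): chars_in_quartet=1 acc=0x3D bytes_emitted=3
After char 5 ('A'=0): chars_in_quartet=2 acc=0xF40 bytes_emitted=3
After char 6 ('T'=19): chars_in_quartet=3 acc=0x3D013 bytes_emitted=3
After char 7 ('0'=52): chars_in_quartet=4 acc=0xF404F4 -> emit F4 04 F4, reset; bytes_emitted=6

Answer: 1B 0E 9D F4 04 F4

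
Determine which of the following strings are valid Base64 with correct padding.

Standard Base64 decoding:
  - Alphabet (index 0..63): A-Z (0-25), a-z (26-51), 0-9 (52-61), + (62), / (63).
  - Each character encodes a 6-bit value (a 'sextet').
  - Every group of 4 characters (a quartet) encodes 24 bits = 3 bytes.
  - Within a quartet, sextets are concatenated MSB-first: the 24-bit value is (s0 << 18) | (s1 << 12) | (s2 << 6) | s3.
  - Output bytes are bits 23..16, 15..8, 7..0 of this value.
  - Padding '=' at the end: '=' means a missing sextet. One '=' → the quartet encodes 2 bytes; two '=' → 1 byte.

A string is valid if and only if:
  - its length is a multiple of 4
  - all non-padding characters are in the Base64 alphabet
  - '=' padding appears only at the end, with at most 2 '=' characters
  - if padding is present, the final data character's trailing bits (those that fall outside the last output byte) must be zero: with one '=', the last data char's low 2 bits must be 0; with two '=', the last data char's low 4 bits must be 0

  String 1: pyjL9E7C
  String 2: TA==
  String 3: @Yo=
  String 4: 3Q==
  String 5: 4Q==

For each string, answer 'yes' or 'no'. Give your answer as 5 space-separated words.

Answer: yes yes no yes yes

Derivation:
String 1: 'pyjL9E7C' → valid
String 2: 'TA==' → valid
String 3: '@Yo=' → invalid (bad char(s): ['@'])
String 4: '3Q==' → valid
String 5: '4Q==' → valid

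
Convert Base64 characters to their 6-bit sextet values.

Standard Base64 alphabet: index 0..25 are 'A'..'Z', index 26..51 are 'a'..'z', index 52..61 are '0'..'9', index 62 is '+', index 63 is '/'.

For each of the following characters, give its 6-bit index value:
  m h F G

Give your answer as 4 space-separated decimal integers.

Answer: 38 33 5 6

Derivation:
'm': a..z range, 26 + ord('m') − ord('a') = 38
'h': a..z range, 26 + ord('h') − ord('a') = 33
'F': A..Z range, ord('F') − ord('A') = 5
'G': A..Z range, ord('G') − ord('A') = 6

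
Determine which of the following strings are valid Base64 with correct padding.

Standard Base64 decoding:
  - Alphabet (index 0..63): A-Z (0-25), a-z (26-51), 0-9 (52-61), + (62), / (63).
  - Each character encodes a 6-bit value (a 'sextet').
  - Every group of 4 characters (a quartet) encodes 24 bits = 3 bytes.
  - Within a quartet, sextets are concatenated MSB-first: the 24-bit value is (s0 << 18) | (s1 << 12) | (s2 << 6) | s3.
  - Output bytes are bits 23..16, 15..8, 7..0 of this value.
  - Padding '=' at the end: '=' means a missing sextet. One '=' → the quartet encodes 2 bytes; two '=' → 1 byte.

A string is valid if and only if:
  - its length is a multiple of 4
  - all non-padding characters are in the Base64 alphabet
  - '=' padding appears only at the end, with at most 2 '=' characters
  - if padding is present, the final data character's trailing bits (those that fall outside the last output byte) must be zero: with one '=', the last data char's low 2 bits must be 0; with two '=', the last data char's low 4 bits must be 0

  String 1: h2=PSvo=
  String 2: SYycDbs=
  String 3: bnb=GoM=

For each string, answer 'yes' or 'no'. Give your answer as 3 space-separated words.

String 1: 'h2=PSvo=' → invalid (bad char(s): ['=']; '=' in middle)
String 2: 'SYycDbs=' → valid
String 3: 'bnb=GoM=' → invalid (bad char(s): ['=']; '=' in middle)

Answer: no yes no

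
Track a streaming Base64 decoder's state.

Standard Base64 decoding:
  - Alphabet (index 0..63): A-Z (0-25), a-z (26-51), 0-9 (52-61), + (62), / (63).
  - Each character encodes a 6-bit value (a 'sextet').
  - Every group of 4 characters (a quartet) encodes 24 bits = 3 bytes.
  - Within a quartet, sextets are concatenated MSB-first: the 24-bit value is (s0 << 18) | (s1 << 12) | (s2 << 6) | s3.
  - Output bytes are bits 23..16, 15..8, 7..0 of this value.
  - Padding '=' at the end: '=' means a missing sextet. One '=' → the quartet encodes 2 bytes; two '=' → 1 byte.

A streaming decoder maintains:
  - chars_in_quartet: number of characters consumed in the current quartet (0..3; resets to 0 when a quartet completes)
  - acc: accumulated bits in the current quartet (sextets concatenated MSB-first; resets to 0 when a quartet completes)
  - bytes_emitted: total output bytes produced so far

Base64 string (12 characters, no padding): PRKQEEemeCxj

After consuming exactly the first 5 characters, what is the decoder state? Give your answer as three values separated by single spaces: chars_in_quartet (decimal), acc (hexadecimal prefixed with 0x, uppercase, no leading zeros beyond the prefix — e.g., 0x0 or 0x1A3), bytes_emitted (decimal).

After char 0 ('P'=15): chars_in_quartet=1 acc=0xF bytes_emitted=0
After char 1 ('R'=17): chars_in_quartet=2 acc=0x3D1 bytes_emitted=0
After char 2 ('K'=10): chars_in_quartet=3 acc=0xF44A bytes_emitted=0
After char 3 ('Q'=16): chars_in_quartet=4 acc=0x3D1290 -> emit 3D 12 90, reset; bytes_emitted=3
After char 4 ('E'=4): chars_in_quartet=1 acc=0x4 bytes_emitted=3

Answer: 1 0x4 3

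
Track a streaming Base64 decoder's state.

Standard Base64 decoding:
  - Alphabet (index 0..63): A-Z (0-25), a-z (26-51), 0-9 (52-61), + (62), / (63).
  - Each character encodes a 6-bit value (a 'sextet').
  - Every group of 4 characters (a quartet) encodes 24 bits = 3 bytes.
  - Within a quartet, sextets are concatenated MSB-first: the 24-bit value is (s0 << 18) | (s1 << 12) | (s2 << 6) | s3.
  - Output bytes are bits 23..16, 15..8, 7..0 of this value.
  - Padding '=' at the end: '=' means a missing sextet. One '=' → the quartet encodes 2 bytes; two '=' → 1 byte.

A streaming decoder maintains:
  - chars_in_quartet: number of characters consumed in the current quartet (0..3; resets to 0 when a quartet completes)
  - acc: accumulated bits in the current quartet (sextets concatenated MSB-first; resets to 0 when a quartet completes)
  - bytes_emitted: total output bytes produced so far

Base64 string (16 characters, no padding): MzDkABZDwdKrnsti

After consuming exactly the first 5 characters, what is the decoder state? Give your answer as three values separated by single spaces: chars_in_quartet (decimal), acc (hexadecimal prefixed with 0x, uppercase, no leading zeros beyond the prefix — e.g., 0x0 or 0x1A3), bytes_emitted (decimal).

After char 0 ('M'=12): chars_in_quartet=1 acc=0xC bytes_emitted=0
After char 1 ('z'=51): chars_in_quartet=2 acc=0x333 bytes_emitted=0
After char 2 ('D'=3): chars_in_quartet=3 acc=0xCCC3 bytes_emitted=0
After char 3 ('k'=36): chars_in_quartet=4 acc=0x3330E4 -> emit 33 30 E4, reset; bytes_emitted=3
After char 4 ('A'=0): chars_in_quartet=1 acc=0x0 bytes_emitted=3

Answer: 1 0x0 3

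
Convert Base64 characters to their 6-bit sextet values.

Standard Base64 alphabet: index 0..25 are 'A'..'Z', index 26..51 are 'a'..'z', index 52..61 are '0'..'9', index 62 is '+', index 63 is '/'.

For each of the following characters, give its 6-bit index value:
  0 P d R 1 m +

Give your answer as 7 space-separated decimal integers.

Answer: 52 15 29 17 53 38 62

Derivation:
'0': 0..9 range, 52 + ord('0') − ord('0') = 52
'P': A..Z range, ord('P') − ord('A') = 15
'd': a..z range, 26 + ord('d') − ord('a') = 29
'R': A..Z range, ord('R') − ord('A') = 17
'1': 0..9 range, 52 + ord('1') − ord('0') = 53
'm': a..z range, 26 + ord('m') − ord('a') = 38
'+': index 62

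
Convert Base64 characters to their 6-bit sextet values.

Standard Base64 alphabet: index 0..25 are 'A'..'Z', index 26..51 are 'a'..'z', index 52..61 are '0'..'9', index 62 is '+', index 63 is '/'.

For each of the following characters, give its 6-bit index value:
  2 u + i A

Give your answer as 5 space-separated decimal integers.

'2': 0..9 range, 52 + ord('2') − ord('0') = 54
'u': a..z range, 26 + ord('u') − ord('a') = 46
'+': index 62
'i': a..z range, 26 + ord('i') − ord('a') = 34
'A': A..Z range, ord('A') − ord('A') = 0

Answer: 54 46 62 34 0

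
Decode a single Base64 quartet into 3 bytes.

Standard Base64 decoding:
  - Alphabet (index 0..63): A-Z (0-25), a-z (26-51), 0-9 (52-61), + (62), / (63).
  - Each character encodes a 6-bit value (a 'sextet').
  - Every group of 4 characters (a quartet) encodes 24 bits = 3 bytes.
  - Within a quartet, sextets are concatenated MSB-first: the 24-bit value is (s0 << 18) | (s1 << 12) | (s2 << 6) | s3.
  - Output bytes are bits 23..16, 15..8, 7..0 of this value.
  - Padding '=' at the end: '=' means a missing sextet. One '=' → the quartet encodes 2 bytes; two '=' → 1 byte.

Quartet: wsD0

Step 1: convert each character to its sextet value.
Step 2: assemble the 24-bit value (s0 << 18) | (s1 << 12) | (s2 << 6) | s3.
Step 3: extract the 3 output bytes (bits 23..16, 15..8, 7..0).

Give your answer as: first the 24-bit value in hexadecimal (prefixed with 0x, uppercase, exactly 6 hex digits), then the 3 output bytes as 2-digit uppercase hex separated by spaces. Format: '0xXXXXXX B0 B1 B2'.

Sextets: w=48, s=44, D=3, 0=52
24-bit: (48<<18) | (44<<12) | (3<<6) | 52
      = 0xC00000 | 0x02C000 | 0x0000C0 | 0x000034
      = 0xC2C0F4
Bytes: (v>>16)&0xFF=C2, (v>>8)&0xFF=C0, v&0xFF=F4

Answer: 0xC2C0F4 C2 C0 F4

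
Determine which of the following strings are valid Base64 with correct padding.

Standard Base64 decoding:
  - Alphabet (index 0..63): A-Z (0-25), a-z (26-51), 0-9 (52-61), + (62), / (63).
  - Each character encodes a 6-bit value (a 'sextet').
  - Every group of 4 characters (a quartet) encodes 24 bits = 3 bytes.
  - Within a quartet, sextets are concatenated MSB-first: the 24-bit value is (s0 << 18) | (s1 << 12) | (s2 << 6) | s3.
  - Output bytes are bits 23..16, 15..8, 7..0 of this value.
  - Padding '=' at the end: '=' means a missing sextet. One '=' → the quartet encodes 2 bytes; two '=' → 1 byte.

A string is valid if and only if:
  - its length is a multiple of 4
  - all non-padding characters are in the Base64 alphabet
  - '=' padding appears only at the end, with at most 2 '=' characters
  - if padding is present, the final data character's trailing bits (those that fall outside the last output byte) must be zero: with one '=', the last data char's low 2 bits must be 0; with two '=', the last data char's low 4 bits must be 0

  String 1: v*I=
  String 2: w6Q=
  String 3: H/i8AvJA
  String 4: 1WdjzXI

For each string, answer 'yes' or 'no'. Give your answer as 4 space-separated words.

Answer: no yes yes no

Derivation:
String 1: 'v*I=' → invalid (bad char(s): ['*'])
String 2: 'w6Q=' → valid
String 3: 'H/i8AvJA' → valid
String 4: '1WdjzXI' → invalid (len=7 not mult of 4)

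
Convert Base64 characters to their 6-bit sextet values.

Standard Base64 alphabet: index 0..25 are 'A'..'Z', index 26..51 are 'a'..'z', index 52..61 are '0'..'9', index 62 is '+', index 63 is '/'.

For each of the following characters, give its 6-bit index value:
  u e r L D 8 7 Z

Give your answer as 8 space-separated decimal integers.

Answer: 46 30 43 11 3 60 59 25

Derivation:
'u': a..z range, 26 + ord('u') − ord('a') = 46
'e': a..z range, 26 + ord('e') − ord('a') = 30
'r': a..z range, 26 + ord('r') − ord('a') = 43
'L': A..Z range, ord('L') − ord('A') = 11
'D': A..Z range, ord('D') − ord('A') = 3
'8': 0..9 range, 52 + ord('8') − ord('0') = 60
'7': 0..9 range, 52 + ord('7') − ord('0') = 59
'Z': A..Z range, ord('Z') − ord('A') = 25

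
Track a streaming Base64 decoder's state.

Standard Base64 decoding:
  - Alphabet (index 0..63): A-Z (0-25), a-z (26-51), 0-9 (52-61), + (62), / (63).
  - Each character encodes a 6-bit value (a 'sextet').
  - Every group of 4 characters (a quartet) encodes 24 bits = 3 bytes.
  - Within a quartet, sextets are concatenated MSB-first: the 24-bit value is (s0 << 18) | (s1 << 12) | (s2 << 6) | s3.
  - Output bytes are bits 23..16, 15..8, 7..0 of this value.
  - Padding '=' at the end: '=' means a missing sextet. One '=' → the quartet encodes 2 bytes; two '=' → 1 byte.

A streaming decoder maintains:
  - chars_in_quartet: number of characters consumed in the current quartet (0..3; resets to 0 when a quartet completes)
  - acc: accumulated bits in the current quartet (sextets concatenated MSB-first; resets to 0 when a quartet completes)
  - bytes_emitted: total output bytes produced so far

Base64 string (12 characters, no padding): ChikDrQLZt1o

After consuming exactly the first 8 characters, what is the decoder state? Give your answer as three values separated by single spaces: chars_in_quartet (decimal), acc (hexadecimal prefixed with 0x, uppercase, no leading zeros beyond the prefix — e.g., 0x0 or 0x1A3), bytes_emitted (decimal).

Answer: 0 0x0 6

Derivation:
After char 0 ('C'=2): chars_in_quartet=1 acc=0x2 bytes_emitted=0
After char 1 ('h'=33): chars_in_quartet=2 acc=0xA1 bytes_emitted=0
After char 2 ('i'=34): chars_in_quartet=3 acc=0x2862 bytes_emitted=0
After char 3 ('k'=36): chars_in_quartet=4 acc=0xA18A4 -> emit 0A 18 A4, reset; bytes_emitted=3
After char 4 ('D'=3): chars_in_quartet=1 acc=0x3 bytes_emitted=3
After char 5 ('r'=43): chars_in_quartet=2 acc=0xEB bytes_emitted=3
After char 6 ('Q'=16): chars_in_quartet=3 acc=0x3AD0 bytes_emitted=3
After char 7 ('L'=11): chars_in_quartet=4 acc=0xEB40B -> emit 0E B4 0B, reset; bytes_emitted=6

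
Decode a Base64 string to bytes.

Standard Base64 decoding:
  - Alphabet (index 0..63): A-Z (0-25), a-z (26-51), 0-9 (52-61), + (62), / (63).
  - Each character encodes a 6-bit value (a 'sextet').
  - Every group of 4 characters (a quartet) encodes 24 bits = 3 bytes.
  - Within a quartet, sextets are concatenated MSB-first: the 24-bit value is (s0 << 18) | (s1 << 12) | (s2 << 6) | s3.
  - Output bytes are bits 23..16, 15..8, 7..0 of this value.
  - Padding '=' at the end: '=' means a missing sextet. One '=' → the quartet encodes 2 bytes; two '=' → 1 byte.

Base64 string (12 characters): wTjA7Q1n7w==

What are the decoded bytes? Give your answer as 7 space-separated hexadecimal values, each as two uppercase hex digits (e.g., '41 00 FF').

After char 0 ('w'=48): chars_in_quartet=1 acc=0x30 bytes_emitted=0
After char 1 ('T'=19): chars_in_quartet=2 acc=0xC13 bytes_emitted=0
After char 2 ('j'=35): chars_in_quartet=3 acc=0x304E3 bytes_emitted=0
After char 3 ('A'=0): chars_in_quartet=4 acc=0xC138C0 -> emit C1 38 C0, reset; bytes_emitted=3
After char 4 ('7'=59): chars_in_quartet=1 acc=0x3B bytes_emitted=3
After char 5 ('Q'=16): chars_in_quartet=2 acc=0xED0 bytes_emitted=3
After char 6 ('1'=53): chars_in_quartet=3 acc=0x3B435 bytes_emitted=3
After char 7 ('n'=39): chars_in_quartet=4 acc=0xED0D67 -> emit ED 0D 67, reset; bytes_emitted=6
After char 8 ('7'=59): chars_in_quartet=1 acc=0x3B bytes_emitted=6
After char 9 ('w'=48): chars_in_quartet=2 acc=0xEF0 bytes_emitted=6
Padding '==': partial quartet acc=0xEF0 -> emit EF; bytes_emitted=7

Answer: C1 38 C0 ED 0D 67 EF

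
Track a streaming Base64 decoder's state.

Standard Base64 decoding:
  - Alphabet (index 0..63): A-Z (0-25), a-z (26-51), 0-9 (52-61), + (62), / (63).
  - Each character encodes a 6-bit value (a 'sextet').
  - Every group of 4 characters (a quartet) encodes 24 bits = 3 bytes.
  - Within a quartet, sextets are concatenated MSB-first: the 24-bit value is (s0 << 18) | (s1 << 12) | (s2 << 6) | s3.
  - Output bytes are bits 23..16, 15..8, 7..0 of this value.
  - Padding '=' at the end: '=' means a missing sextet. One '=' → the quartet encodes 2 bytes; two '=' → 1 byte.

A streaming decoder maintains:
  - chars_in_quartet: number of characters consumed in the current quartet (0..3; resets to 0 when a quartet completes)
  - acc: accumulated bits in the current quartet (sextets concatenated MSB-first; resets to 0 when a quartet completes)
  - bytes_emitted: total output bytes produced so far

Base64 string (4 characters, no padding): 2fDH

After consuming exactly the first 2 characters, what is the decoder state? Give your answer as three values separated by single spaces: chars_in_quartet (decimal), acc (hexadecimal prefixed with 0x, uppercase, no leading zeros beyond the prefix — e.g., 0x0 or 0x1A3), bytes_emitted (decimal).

Answer: 2 0xD9F 0

Derivation:
After char 0 ('2'=54): chars_in_quartet=1 acc=0x36 bytes_emitted=0
After char 1 ('f'=31): chars_in_quartet=2 acc=0xD9F bytes_emitted=0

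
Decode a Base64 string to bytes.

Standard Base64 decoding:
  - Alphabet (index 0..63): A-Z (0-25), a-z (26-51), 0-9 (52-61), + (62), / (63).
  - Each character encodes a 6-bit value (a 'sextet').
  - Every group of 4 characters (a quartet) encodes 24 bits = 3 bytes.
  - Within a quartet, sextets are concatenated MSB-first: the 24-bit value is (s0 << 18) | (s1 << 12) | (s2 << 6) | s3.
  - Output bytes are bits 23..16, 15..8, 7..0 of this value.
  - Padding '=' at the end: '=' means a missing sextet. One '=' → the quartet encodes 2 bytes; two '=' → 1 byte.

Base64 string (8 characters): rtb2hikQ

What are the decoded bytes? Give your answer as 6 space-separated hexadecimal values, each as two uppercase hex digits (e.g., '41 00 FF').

Answer: AE D6 F6 86 29 10

Derivation:
After char 0 ('r'=43): chars_in_quartet=1 acc=0x2B bytes_emitted=0
After char 1 ('t'=45): chars_in_quartet=2 acc=0xAED bytes_emitted=0
After char 2 ('b'=27): chars_in_quartet=3 acc=0x2BB5B bytes_emitted=0
After char 3 ('2'=54): chars_in_quartet=4 acc=0xAED6F6 -> emit AE D6 F6, reset; bytes_emitted=3
After char 4 ('h'=33): chars_in_quartet=1 acc=0x21 bytes_emitted=3
After char 5 ('i'=34): chars_in_quartet=2 acc=0x862 bytes_emitted=3
After char 6 ('k'=36): chars_in_quartet=3 acc=0x218A4 bytes_emitted=3
After char 7 ('Q'=16): chars_in_quartet=4 acc=0x862910 -> emit 86 29 10, reset; bytes_emitted=6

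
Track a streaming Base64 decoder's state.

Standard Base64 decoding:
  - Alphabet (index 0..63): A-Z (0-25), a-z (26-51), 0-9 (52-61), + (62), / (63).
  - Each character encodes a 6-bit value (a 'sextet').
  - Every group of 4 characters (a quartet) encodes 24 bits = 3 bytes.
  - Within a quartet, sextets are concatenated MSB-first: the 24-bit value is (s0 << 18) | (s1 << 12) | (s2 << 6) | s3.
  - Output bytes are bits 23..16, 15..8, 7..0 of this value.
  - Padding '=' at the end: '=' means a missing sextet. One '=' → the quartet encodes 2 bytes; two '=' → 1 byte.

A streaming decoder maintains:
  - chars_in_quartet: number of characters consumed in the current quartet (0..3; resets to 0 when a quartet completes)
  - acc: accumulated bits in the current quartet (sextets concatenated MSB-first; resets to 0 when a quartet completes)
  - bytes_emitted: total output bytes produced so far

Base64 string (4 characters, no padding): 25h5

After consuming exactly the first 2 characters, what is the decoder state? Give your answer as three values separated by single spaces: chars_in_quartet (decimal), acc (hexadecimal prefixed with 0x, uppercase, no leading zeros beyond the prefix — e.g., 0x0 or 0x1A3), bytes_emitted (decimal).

Answer: 2 0xDB9 0

Derivation:
After char 0 ('2'=54): chars_in_quartet=1 acc=0x36 bytes_emitted=0
After char 1 ('5'=57): chars_in_quartet=2 acc=0xDB9 bytes_emitted=0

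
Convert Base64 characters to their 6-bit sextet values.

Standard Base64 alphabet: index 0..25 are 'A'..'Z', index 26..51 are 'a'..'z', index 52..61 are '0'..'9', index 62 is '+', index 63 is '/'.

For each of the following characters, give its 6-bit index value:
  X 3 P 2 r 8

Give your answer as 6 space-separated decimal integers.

Answer: 23 55 15 54 43 60

Derivation:
'X': A..Z range, ord('X') − ord('A') = 23
'3': 0..9 range, 52 + ord('3') − ord('0') = 55
'P': A..Z range, ord('P') − ord('A') = 15
'2': 0..9 range, 52 + ord('2') − ord('0') = 54
'r': a..z range, 26 + ord('r') − ord('a') = 43
'8': 0..9 range, 52 + ord('8') − ord('0') = 60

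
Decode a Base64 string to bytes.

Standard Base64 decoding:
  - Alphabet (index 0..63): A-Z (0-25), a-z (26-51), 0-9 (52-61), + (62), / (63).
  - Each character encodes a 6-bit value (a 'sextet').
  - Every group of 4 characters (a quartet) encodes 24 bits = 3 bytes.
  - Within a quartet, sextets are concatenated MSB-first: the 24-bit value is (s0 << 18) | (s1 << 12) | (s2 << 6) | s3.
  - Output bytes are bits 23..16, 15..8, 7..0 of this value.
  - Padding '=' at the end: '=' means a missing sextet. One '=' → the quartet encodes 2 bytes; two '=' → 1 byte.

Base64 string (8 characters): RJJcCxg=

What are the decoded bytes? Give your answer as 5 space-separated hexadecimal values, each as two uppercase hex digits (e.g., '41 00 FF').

After char 0 ('R'=17): chars_in_quartet=1 acc=0x11 bytes_emitted=0
After char 1 ('J'=9): chars_in_quartet=2 acc=0x449 bytes_emitted=0
After char 2 ('J'=9): chars_in_quartet=3 acc=0x11249 bytes_emitted=0
After char 3 ('c'=28): chars_in_quartet=4 acc=0x44925C -> emit 44 92 5C, reset; bytes_emitted=3
After char 4 ('C'=2): chars_in_quartet=1 acc=0x2 bytes_emitted=3
After char 5 ('x'=49): chars_in_quartet=2 acc=0xB1 bytes_emitted=3
After char 6 ('g'=32): chars_in_quartet=3 acc=0x2C60 bytes_emitted=3
Padding '=': partial quartet acc=0x2C60 -> emit 0B 18; bytes_emitted=5

Answer: 44 92 5C 0B 18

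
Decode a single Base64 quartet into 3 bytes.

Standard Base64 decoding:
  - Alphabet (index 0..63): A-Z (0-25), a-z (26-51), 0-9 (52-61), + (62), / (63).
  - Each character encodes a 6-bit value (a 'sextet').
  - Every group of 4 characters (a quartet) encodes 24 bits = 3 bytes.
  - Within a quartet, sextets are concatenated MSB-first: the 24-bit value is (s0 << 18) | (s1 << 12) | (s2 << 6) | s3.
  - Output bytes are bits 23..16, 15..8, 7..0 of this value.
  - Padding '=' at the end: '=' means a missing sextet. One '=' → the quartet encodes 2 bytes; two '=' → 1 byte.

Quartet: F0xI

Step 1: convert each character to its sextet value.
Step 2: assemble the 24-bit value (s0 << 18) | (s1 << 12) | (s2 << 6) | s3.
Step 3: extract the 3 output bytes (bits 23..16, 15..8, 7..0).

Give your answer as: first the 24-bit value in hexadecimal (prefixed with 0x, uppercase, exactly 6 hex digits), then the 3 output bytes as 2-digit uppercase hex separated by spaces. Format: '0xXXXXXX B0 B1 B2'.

Answer: 0x174C48 17 4C 48

Derivation:
Sextets: F=5, 0=52, x=49, I=8
24-bit: (5<<18) | (52<<12) | (49<<6) | 8
      = 0x140000 | 0x034000 | 0x000C40 | 0x000008
      = 0x174C48
Bytes: (v>>16)&0xFF=17, (v>>8)&0xFF=4C, v&0xFF=48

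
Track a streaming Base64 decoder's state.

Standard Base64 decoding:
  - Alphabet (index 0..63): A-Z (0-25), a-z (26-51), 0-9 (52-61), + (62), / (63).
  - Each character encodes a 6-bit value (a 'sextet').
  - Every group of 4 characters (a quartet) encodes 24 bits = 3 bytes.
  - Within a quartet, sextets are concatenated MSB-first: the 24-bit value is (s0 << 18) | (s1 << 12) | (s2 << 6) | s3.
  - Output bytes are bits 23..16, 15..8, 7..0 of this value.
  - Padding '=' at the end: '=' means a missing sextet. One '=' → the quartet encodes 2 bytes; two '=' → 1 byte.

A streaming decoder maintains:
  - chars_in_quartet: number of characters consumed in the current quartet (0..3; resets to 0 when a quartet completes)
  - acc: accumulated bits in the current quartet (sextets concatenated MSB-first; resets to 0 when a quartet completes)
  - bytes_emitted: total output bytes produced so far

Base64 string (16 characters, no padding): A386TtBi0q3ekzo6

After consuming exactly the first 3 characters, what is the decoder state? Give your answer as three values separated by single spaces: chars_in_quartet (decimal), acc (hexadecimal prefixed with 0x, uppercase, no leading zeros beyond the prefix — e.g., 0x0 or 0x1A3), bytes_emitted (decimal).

After char 0 ('A'=0): chars_in_quartet=1 acc=0x0 bytes_emitted=0
After char 1 ('3'=55): chars_in_quartet=2 acc=0x37 bytes_emitted=0
After char 2 ('8'=60): chars_in_quartet=3 acc=0xDFC bytes_emitted=0

Answer: 3 0xDFC 0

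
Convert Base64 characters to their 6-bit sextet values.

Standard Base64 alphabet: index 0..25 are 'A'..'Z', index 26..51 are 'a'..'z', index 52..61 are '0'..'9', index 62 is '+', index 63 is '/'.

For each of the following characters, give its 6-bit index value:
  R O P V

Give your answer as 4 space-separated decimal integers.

'R': A..Z range, ord('R') − ord('A') = 17
'O': A..Z range, ord('O') − ord('A') = 14
'P': A..Z range, ord('P') − ord('A') = 15
'V': A..Z range, ord('V') − ord('A') = 21

Answer: 17 14 15 21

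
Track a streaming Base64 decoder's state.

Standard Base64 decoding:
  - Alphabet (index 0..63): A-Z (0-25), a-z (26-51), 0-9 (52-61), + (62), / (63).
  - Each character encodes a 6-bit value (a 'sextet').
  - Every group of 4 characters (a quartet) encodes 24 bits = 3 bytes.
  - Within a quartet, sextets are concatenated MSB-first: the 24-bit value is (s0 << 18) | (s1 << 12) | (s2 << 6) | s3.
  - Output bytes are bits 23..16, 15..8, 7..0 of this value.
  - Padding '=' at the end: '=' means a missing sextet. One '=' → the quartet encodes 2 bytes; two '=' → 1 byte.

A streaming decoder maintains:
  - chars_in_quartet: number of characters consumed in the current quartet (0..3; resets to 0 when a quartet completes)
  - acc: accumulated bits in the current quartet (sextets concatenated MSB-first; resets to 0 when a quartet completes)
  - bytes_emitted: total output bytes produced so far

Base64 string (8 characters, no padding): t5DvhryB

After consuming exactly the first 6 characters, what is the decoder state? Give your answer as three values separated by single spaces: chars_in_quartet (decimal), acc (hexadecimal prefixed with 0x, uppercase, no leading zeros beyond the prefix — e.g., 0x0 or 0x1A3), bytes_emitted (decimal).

After char 0 ('t'=45): chars_in_quartet=1 acc=0x2D bytes_emitted=0
After char 1 ('5'=57): chars_in_quartet=2 acc=0xB79 bytes_emitted=0
After char 2 ('D'=3): chars_in_quartet=3 acc=0x2DE43 bytes_emitted=0
After char 3 ('v'=47): chars_in_quartet=4 acc=0xB790EF -> emit B7 90 EF, reset; bytes_emitted=3
After char 4 ('h'=33): chars_in_quartet=1 acc=0x21 bytes_emitted=3
After char 5 ('r'=43): chars_in_quartet=2 acc=0x86B bytes_emitted=3

Answer: 2 0x86B 3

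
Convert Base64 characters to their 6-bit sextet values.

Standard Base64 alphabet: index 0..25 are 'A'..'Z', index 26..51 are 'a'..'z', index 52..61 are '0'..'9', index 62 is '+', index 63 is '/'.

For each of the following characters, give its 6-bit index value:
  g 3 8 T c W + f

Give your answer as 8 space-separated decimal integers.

Answer: 32 55 60 19 28 22 62 31

Derivation:
'g': a..z range, 26 + ord('g') − ord('a') = 32
'3': 0..9 range, 52 + ord('3') − ord('0') = 55
'8': 0..9 range, 52 + ord('8') − ord('0') = 60
'T': A..Z range, ord('T') − ord('A') = 19
'c': a..z range, 26 + ord('c') − ord('a') = 28
'W': A..Z range, ord('W') − ord('A') = 22
'+': index 62
'f': a..z range, 26 + ord('f') − ord('a') = 31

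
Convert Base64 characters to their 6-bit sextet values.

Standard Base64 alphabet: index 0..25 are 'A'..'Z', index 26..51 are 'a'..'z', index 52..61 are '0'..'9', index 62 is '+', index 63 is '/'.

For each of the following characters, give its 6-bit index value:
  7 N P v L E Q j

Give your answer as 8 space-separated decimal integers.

'7': 0..9 range, 52 + ord('7') − ord('0') = 59
'N': A..Z range, ord('N') − ord('A') = 13
'P': A..Z range, ord('P') − ord('A') = 15
'v': a..z range, 26 + ord('v') − ord('a') = 47
'L': A..Z range, ord('L') − ord('A') = 11
'E': A..Z range, ord('E') − ord('A') = 4
'Q': A..Z range, ord('Q') − ord('A') = 16
'j': a..z range, 26 + ord('j') − ord('a') = 35

Answer: 59 13 15 47 11 4 16 35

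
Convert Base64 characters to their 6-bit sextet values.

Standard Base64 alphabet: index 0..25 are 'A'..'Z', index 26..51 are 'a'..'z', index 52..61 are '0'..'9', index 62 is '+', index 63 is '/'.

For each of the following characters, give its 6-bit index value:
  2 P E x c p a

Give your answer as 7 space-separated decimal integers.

'2': 0..9 range, 52 + ord('2') − ord('0') = 54
'P': A..Z range, ord('P') − ord('A') = 15
'E': A..Z range, ord('E') − ord('A') = 4
'x': a..z range, 26 + ord('x') − ord('a') = 49
'c': a..z range, 26 + ord('c') − ord('a') = 28
'p': a..z range, 26 + ord('p') − ord('a') = 41
'a': a..z range, 26 + ord('a') − ord('a') = 26

Answer: 54 15 4 49 28 41 26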